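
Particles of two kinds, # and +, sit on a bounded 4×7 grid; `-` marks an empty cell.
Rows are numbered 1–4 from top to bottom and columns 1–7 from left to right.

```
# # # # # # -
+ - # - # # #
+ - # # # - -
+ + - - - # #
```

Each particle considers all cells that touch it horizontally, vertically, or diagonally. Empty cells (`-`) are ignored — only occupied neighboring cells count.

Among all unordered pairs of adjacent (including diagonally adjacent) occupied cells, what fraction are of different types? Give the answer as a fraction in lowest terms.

3/32

Scan each occupied cell's neighbors to the right and below (and the two forward diagonals) so each pair is counted once.
Row 1: #(1,1)–#(1,2)= #(1,1)–+(2,1)≠ #(1,2)–#(1,3)= #(1,2)–#(2,3)= #(1,2)–+(2,1)≠ #(1,3)–#(1,4)= #(1,3)–#(2,3)= #(1,4)–#(1,5)= #(1,4)–#(2,5)= #(1,4)–#(2,3)= #(1,5)–#(1,6)= #(1,5)–#(2,5)= #(1,5)–#(2,6)= #(1,6)–#(2,6)= #(1,6)–#(2,7)= #(1,6)–#(2,5)=  → 2/16 unlike.
Row 2: +(2,1)–+(3,1)= #(2,3)–#(3,3)= #(2,3)–#(3,4)= #(2,5)–#(2,6)= #(2,5)–#(3,5)= #(2,5)–#(3,4)= #(2,6)–#(2,7)= #(2,6)–#(3,5)=  → 0/8 unlike.
Row 3: +(3,1)–+(4,1)= +(3,1)–+(4,2)= #(3,3)–#(3,4)= #(3,3)–+(4,2)≠ #(3,4)–#(3,5)= #(3,5)–#(4,6)=  → 1/6 unlike.
Row 4: +(4,1)–+(4,2)= #(4,6)–#(4,7)=  → 0/2 unlike.
Total adjacent occupied pairs: 32; unlike-type pairs: 3.
3/32 is already in lowest terms.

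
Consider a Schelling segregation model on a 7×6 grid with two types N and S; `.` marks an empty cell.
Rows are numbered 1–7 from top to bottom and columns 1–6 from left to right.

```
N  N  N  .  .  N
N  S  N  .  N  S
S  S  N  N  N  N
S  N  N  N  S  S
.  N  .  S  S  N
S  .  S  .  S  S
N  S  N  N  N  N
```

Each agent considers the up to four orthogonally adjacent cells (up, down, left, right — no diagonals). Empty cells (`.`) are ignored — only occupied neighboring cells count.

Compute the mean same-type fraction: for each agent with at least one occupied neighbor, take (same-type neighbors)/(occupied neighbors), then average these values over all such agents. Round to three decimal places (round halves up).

0.500

(1,1)N 2/2
(1,2)N 2/3
(1,3)N 2/2
(1,6)N 0/1
(2,1)N 1/3
(2,2)S 1/4
(2,3)N 2/3
(2,5)N 1/2
(2,6)S 0/3
(3,1)S 2/3
(3,2)S 2/4
(3,3)N 3/4
(3,4)N 3/3
(3,5)N 3/4
(3,6)N 1/3
(4,1)S 1/2
(4,2)N 2/4
(4,3)N 3/3
(4,4)N 2/4
(4,5)S 2/4
(4,6)S 1/3
(5,2)N 1/1
(5,4)S 1/2
(5,5)S 3/4
(5,6)N 0/3
(6,1)S 0/1
(6,3)S 0/1
(6,5)S 2/3
(6,6)S 1/3
(7,1)N 0/2
(7,2)S 0/2
(7,3)N 1/3
(7,4)N 2/2
(7,5)N 2/3
(7,6)N 1/2
Sum over 35 agents: 2/2 + 2/3 + 2/2 + 0/1 + 1/3 + 1/4 + 2/3 + 1/2 + 0/3 + 2/3 + 2/4 + 3/4 + 3/3 + 3/4 + 1/3 + 1/2 + 2/4 + 3/3 + 2/4 + 2/4 + 1/3 + 1/1 + 1/2 + 3/4 + 0/3 + 0/1 + 0/1 + 2/3 + 1/3 + 0/2 + 0/2 + 1/3 + 2/2 + 2/3 + 1/2 = 35/2; mean = 35/2 ÷ 35 = 1/2 = 0.5 → 0.500.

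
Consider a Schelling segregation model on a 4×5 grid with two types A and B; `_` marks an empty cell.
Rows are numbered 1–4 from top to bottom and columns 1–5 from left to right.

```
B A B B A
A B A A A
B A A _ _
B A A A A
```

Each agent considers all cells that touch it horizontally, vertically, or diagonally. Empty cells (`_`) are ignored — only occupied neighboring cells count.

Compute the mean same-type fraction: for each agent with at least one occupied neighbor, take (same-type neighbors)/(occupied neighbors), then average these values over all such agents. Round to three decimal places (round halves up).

(1,1)B 1/3
(1,2)A 2/5
(1,3)B 2/5
(1,4)B 1/5
(1,5)A 2/3
(2,1)A 2/5
(2,2)B 3/8
(2,3)A 4/7
(2,4)A 4/6
(2,5)A 2/3
(3,1)B 2/5
(3,2)A 5/8
(3,3)A 6/7
(4,1)B 1/3
(4,2)A 3/5
(4,3)A 4/4
(4,4)A 3/3
(4,5)A 1/1
Sum over 18 agents: 1/3 + 2/5 + 2/5 + 1/5 + 2/3 + 2/5 + 3/8 + 4/7 + 4/6 + 2/3 + 2/5 + 5/8 + 6/7 + 1/3 + 3/5 + 4/4 + 3/3 + 1/1 = 1102/105; mean = 1102/105 ÷ 18 = 551/945 = 0.583068… → 0.583.

0.583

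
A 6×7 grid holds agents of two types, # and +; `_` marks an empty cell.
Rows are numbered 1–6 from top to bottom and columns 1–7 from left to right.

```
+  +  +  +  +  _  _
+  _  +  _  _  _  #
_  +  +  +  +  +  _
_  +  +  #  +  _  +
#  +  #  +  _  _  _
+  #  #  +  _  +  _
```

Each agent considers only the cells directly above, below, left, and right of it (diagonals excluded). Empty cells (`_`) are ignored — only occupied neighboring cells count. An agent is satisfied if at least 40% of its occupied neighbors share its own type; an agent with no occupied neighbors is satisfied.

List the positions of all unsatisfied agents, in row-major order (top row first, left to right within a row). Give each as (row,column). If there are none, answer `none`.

(4,4), (5,1), (5,2), (5,3), (5,4), (6,1), (6,2)

Row 1: (1,1)+ 2/2 ok · (1,2)+ 2/2 ok · (1,3)+ 3/3 ok · (1,4)+ 2/2 ok · (1,5)+ 1/1 ok
Row 2: (2,1)+ 1/1 ok · (2,3)+ 2/2 ok · (2,7)# 0/0 ok
Row 3: (3,2)+ 2/2 ok · (3,3)+ 4/4 ok · (3,4)+ 2/3 ok · (3,5)+ 3/3 ok · (3,6)+ 1/1 ok
Row 4: (4,2)+ 3/3 ok · (4,3)+ 2/4 ok · (4,4)# 0/4 unhappy · (4,5)+ 1/2 ok · (4,7)+ 0/0 ok
Row 5: (5,1)# 0/2 unhappy · (5,2)+ 1/4 unhappy · (5,3)# 1/4 unhappy · (5,4)+ 1/3 unhappy
Row 6: (6,1)+ 0/2 unhappy · (6,2)# 1/3 unhappy · (6,3)# 2/3 ok · (6,4)+ 1/2 ok · (6,6)+ 0/0 ok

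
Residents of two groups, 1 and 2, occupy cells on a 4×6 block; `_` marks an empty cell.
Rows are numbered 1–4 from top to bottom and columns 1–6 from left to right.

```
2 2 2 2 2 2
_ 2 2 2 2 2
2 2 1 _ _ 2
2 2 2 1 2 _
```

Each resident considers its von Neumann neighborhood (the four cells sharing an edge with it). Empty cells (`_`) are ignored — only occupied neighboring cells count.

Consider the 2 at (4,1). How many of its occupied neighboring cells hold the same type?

Occupied neighbors of (4,1): (3,1)=2, (4,2)=2.
Same type (2): 2 of 2.

2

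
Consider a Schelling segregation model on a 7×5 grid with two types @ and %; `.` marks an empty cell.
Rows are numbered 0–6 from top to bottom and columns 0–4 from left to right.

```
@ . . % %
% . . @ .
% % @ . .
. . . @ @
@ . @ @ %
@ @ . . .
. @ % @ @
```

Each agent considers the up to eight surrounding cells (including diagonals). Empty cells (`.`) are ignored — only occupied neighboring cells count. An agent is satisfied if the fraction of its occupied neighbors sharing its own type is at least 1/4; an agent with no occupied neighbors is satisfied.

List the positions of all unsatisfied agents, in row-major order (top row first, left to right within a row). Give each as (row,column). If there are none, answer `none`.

(0,0), (4,4), (6,2)

(0,0)@ 0/1 not
(0,3)% 1/2 satisfied
(0,4)% 1/2 satisfied
(1,0)% 2/3 satisfied
(1,3)@ 1/3 satisfied
(2,0)% 2/2 satisfied
(2,1)% 2/3 satisfied
(2,2)@ 2/3 satisfied
(3,3)@ 4/5 satisfied
(3,4)@ 2/3 satisfied
(4,0)@ 2/2 satisfied
(4,2)@ 3/3 satisfied
(4,3)@ 3/4 satisfied
(4,4)% 0/3 not
(5,0)@ 3/3 satisfied
(5,1)@ 4/5 satisfied
(6,1)@ 2/3 satisfied
(6,2)% 0/3 not
(6,3)@ 1/2 satisfied
(6,4)@ 1/1 satisfied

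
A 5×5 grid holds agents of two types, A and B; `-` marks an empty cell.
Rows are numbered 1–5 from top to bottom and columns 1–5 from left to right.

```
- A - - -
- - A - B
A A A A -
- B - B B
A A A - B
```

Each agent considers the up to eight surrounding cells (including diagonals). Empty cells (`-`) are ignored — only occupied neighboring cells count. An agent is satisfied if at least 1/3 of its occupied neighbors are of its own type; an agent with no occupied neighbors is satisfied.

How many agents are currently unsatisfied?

Row 1: (1,2)A 1/1 satisfied
Row 2: (2,3)A 4/4 satisfied · (2,5)B 0/1 not
Row 3: (3,1)A 1/2 satisfied · (3,2)A 3/4 satisfied · (3,3)A 3/5 satisfied · (3,4)A 2/5 satisfied
Row 4: (4,2)B 0/6 not · (4,4)B 2/5 satisfied · (4,5)B 2/3 satisfied
Row 5: (5,1)A 1/2 satisfied · (5,2)A 2/3 satisfied · (5,3)A 1/3 satisfied · (5,5)B 2/2 satisfied
Unsatisfied: (2,5), (4,2) — 2 in total.

2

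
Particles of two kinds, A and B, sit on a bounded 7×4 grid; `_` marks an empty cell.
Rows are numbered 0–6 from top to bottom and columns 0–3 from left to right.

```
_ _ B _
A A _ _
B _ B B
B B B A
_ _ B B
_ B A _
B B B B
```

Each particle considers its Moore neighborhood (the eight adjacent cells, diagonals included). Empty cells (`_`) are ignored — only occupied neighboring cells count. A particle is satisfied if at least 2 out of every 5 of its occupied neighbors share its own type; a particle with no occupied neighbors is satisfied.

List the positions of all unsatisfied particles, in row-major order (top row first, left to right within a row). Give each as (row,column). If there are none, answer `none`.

Row 0: (0,2)B 0/1 not
Row 1: (1,0)A 1/2 satisfied · (1,1)A 1/4 not
Row 2: (2,0)B 2/4 satisfied · (2,2)B 3/5 satisfied · (2,3)B 2/3 satisfied
Row 3: (3,0)B 2/2 satisfied · (3,1)B 5/5 satisfied · (3,2)B 5/6 satisfied · (3,3)A 0/5 not
Row 4: (4,2)B 4/6 satisfied · (4,3)B 2/4 satisfied
Row 5: (5,1)B 4/5 satisfied · (5,2)A 0/6 not
Row 6: (6,0)B 2/2 satisfied · (6,1)B 3/4 satisfied · (6,2)B 3/4 satisfied · (6,3)B 1/2 satisfied

(0,2), (1,1), (3,3), (5,2)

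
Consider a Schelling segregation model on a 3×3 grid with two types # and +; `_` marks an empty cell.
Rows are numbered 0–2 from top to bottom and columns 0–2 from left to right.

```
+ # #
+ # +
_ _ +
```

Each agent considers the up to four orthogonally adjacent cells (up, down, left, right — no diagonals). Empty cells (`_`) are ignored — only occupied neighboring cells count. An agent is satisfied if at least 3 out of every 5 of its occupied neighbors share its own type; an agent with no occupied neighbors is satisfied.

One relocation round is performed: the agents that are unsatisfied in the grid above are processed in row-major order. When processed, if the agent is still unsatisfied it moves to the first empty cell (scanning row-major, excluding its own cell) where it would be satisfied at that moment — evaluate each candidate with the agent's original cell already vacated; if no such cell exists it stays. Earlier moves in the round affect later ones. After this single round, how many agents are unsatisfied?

Initially unsatisfied (in order): (0,0), (0,2), (1,0), (1,1), (1,2).
  (0,0) → (2,0).
  (0,2): no empty cell satisfies it; stays.
  (1,0) → (2,1).
  (1,1) → (0,0).
  (1,2): no empty cell satisfies it; stays.
Resulting grid:
# # #
_ _ +
+ + +
Unsatisfied now: (0,2), (1,2).

2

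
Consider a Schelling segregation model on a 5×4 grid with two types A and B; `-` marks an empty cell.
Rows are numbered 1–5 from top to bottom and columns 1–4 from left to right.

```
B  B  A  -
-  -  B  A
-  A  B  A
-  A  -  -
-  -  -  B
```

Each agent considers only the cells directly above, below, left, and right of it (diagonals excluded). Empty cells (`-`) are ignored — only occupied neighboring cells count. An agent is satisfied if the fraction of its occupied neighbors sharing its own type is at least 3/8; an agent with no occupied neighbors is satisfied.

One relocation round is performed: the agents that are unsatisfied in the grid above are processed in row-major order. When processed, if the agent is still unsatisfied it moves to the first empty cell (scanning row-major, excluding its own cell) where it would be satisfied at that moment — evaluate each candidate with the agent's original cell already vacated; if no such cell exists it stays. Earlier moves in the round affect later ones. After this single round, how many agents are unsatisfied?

0

Initially unsatisfied (in order): (1,3), (2,3), (3,3).
  (1,3) → (1,4).
  (2,3): now satisfied by earlier moves; stays.
  (3,3) → (1,3).
Resulting grid:
B B B A
- - B A
- A - A
- A - -
- - - B
All satisfied now.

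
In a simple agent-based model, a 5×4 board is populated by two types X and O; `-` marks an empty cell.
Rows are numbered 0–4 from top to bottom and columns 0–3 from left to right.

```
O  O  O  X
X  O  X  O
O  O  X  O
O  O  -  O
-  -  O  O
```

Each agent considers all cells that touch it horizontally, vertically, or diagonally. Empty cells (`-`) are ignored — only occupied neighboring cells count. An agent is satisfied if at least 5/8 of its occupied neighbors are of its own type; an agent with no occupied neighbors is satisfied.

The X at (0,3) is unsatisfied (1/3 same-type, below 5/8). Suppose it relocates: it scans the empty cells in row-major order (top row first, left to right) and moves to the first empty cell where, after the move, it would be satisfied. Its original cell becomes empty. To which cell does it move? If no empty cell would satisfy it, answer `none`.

Vacating (0,3). Empty cells in order:
  (3,2): 1/7 same-type → still unsatisfied.
  (4,0): 0/2 same-type → still unsatisfied.
  (4,1): 0/3 same-type → still unsatisfied.

none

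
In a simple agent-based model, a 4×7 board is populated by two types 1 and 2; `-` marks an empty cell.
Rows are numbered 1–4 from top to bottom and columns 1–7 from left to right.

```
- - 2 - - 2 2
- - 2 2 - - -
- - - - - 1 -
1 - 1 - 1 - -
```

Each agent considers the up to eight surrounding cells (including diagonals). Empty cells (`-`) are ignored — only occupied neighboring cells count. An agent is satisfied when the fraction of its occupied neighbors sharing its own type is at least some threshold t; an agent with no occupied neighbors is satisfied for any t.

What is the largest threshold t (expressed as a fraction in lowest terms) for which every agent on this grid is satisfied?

1/1

(1,3)2 2/2
(1,6)2 1/1
(1,7)2 1/1
(2,3)2 2/2
(2,4)2 2/2
(3,6)1 1/1
(4,1)1 — no occupied neighbors
(4,3)1 — no occupied neighbors
(4,5)1 1/1
The smallest same-type fraction is 2/2 at (1,3), which reduces to 1/1. Any threshold above that leaves this agent unsatisfied.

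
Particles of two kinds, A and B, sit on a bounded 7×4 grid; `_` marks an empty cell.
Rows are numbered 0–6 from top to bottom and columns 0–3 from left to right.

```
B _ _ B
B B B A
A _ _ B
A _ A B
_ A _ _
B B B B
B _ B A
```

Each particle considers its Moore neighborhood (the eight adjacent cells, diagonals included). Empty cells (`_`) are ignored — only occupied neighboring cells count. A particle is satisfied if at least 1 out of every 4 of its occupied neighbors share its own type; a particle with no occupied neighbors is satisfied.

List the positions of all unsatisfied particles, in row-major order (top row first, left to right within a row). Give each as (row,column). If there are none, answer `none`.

(1,3), (6,3)

Row 0: (0,0)B 2/2 ✓ · (0,3)B 1/2 ✓
Row 1: (1,0)B 2/3 ✓ · (1,1)B 3/4 ✓ · (1,2)B 3/4 ✓ · (1,3)A 0/3 ✗
Row 2: (2,0)A 1/3 ✓ · (2,3)B 2/4 ✓
Row 3: (3,0)A 2/2 ✓ · (3,2)A 1/3 ✓ · (3,3)B 1/2 ✓
Row 4: (4,1)A 2/5 ✓
Row 5: (5,0)B 2/3 ✓ · (5,1)B 4/5 ✓ · (5,2)B 3/5 ✓ · (5,3)B 2/3 ✓
Row 6: (6,0)B 2/2 ✓ · (6,2)B 3/4 ✓ · (6,3)A 0/3 ✗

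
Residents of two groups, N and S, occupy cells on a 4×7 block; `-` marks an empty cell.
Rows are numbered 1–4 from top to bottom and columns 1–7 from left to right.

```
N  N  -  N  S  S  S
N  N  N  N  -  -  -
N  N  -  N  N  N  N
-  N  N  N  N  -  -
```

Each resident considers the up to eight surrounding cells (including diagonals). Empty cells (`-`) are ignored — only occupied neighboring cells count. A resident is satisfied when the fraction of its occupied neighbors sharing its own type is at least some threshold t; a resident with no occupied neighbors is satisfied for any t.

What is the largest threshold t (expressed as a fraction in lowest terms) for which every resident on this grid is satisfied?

1/3

Row 1: (1,1)N 3/3 · (1,2)N 4/4 · (1,4)N 2/3 · (1,5)S 1/3 · (1,6)S 2/2 · (1,7)S 1/1
Row 2: (2,1)N 5/5 · (2,2)N 6/6 · (2,3)N 6/6 · (2,4)N 4/5
Row 3: (3,1)N 4/4 · (3,2)N 6/6 · (3,4)N 6/6 · (3,5)N 5/5 · (3,6)N 3/3 · (3,7)N 1/1
Row 4: (4,2)N 3/3 · (4,3)N 4/4 · (4,4)N 4/4 · (4,5)N 4/4
The smallest same-type fraction is 1/3 at (1,5), which reduces to 1/3. Any threshold above that leaves this resident unsatisfied.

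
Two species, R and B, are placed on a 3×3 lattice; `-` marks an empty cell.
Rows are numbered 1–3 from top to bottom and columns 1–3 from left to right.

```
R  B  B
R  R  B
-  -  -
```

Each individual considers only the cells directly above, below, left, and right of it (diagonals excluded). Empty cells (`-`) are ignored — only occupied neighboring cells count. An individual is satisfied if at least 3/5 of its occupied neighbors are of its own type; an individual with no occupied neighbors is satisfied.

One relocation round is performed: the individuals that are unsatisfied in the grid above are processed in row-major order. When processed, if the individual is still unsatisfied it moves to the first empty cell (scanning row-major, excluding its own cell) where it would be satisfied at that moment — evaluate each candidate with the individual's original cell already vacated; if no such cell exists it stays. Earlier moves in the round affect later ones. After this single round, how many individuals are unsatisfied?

Initially unsatisfied (in order): (1,1), (1,2), (2,2), (2,3).
  (1,1) → (3,1).
  (1,2) → (3,3).
  (2,2) → (1,1).
  (2,3): now satisfied by earlier moves; stays.
Resulting grid:
R - B
R - B
R - B
All satisfied now.

0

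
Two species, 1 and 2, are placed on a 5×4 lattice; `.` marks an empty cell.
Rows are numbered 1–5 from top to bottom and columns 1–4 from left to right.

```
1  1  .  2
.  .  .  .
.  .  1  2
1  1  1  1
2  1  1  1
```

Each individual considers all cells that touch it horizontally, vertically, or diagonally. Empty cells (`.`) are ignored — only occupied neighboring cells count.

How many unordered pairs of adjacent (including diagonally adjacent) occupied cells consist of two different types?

Scan each occupied cell's neighbors to the right and below (and the two forward diagonals) so each pair is counted once.
Row 1: 1(1,1)–1(1,2)=  → 0/1 unlike.
Row 3: 1(3,3)–2(3,4)≠ 1(3,3)–1(4,3)= 1(3,3)–1(4,4)= 1(3,3)–1(4,2)= 2(3,4)–1(4,4)≠ 2(3,4)–1(4,3)≠  → 3/6 unlike.
Row 4: 1(4,1)–1(4,2)= 1(4,1)–2(5,1)≠ 1(4,1)–1(5,2)= 1(4,2)–1(4,3)= 1(4,2)–1(5,2)= 1(4,2)–1(5,3)= 1(4,2)–2(5,1)≠ 1(4,3)–1(4,4)= 1(4,3)–1(5,3)= 1(4,3)–1(5,4)= 1(4,3)–1(5,2)= 1(4,4)–1(5,4)= 1(4,4)–1(5,3)=  → 2/13 unlike.
Row 5: 2(5,1)–1(5,2)≠ 1(5,2)–1(5,3)= 1(5,3)–1(5,4)=  → 1/3 unlike.
Total adjacent occupied pairs: 23; unlike-type pairs: 6.

6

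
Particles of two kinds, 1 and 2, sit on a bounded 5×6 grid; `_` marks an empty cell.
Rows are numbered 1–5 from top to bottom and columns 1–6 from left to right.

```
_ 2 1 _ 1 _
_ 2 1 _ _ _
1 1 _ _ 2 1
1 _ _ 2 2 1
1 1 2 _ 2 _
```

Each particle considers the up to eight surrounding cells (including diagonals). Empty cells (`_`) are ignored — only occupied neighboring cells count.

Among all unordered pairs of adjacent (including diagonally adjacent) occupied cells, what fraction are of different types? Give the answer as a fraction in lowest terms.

Scan each occupied cell's neighbors to the right and below (and the two forward diagonals) so each pair is counted once.
Row 1: 2(1,2)–1(1,3)≠ 2(1,2)–2(2,2)= 2(1,2)–1(2,3)≠ 1(1,3)–1(2,3)= 1(1,3)–2(2,2)≠  → 3/5 unlike.
Row 2: 2(2,2)–1(2,3)≠ 2(2,2)–1(3,2)≠ 2(2,2)–1(3,1)≠ 1(2,3)–1(3,2)=  → 3/4 unlike.
Row 3: 1(3,1)–1(3,2)= 1(3,1)–1(4,1)= 1(3,2)–1(4,1)= 2(3,5)–1(3,6)≠ 2(3,5)–2(4,5)= 2(3,5)–1(4,6)≠ 2(3,5)–2(4,4)= 1(3,6)–1(4,6)= 1(3,6)–2(4,5)≠  → 3/9 unlike.
Row 4: 1(4,1)–1(5,1)= 1(4,1)–1(5,2)= 2(4,4)–2(4,5)= 2(4,4)–2(5,5)= 2(4,4)–2(5,3)= 2(4,5)–1(4,6)≠ 2(4,5)–2(5,5)= 1(4,6)–2(5,5)≠  → 2/8 unlike.
Row 5: 1(5,1)–1(5,2)= 1(5,2)–2(5,3)≠  → 1/2 unlike.
Total adjacent occupied pairs: 28; unlike-type pairs: 12.
12/28 reduces to 3/7.

3/7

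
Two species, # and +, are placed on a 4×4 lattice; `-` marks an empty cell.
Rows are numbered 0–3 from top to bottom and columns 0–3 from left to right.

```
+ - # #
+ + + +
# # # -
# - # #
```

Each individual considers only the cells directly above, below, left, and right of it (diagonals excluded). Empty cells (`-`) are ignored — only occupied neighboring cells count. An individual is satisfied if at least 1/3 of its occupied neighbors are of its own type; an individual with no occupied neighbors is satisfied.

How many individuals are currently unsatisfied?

Row 0: (0,0)+ 1/1 satisfied · (0,2)# 1/2 satisfied · (0,3)# 1/2 satisfied
Row 1: (1,0)+ 2/3 satisfied · (1,1)+ 2/3 satisfied · (1,2)+ 2/4 satisfied · (1,3)+ 1/2 satisfied
Row 2: (2,0)# 2/3 satisfied · (2,1)# 2/3 satisfied · (2,2)# 2/3 satisfied
Row 3: (3,0)# 1/1 satisfied · (3,2)# 2/2 satisfied · (3,3)# 1/1 satisfied
Every one meets the threshold.

0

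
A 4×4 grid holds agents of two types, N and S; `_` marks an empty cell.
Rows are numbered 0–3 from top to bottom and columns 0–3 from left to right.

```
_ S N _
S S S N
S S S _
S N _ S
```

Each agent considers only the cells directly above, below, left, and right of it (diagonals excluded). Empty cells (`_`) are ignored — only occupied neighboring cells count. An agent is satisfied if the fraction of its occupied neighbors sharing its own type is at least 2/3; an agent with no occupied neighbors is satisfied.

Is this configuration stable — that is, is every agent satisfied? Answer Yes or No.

No

Row 0: (0,1)S 1/2 unhappy · (0,2)N 0/2 unhappy
Row 1: (1,0)S 2/2 ok · (1,1)S 4/4 ok · (1,2)S 2/4 unhappy · (1,3)N 0/1 unhappy
Row 2: (2,0)S 3/3 ok · (2,1)S 3/4 ok · (2,2)S 2/2 ok
Row 3: (3,0)S 1/2 unhappy · (3,1)N 0/2 unhappy · (3,3)S 0/0 ok
For instance (0,1) has only 1/2 same-type neighbors, below 2/3.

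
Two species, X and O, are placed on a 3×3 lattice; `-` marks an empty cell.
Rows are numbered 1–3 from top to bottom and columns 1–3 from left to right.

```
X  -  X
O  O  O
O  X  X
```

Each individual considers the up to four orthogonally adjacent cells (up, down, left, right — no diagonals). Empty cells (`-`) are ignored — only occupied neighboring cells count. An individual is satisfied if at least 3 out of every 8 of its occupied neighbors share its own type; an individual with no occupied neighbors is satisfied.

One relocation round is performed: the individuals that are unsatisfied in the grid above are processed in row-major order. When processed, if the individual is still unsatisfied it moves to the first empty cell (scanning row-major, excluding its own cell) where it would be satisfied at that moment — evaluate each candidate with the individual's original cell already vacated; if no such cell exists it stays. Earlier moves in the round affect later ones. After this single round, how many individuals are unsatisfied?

2

Initially unsatisfied (in order): (1,1), (1,3), (2,3), (3,2).
  (1,1) → (1,2).
  (1,3): now satisfied by earlier moves; stays.
  (2,3) → (1,1).
  (3,2) → (2,3).
Resulting grid:
O X X
O O X
O - X
Unsatisfied now: (1,2), (2,2).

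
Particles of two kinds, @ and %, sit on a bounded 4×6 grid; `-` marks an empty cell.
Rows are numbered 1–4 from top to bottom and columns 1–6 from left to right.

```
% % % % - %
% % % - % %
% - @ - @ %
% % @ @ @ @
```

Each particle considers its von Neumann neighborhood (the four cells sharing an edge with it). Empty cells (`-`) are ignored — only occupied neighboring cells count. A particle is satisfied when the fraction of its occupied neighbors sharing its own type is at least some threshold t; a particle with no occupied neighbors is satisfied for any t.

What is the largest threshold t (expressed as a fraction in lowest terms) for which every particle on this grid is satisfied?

1/3

Row 1: (1,1)% 2/2 · (1,2)% 3/3 · (1,3)% 3/3 · (1,4)% 1/1 · (1,6)% 1/1
Row 2: (2,1)% 3/3 · (2,2)% 3/3 · (2,3)% 2/3 · (2,5)% 1/2 · (2,6)% 3/3
Row 3: (3,1)% 2/2 · (3,3)@ 1/2 · (3,5)@ 1/3 · (3,6)% 1/3
Row 4: (4,1)% 2/2 · (4,2)% 1/2 · (4,3)@ 2/3 · (4,4)@ 2/2 · (4,5)@ 3/3 · (4,6)@ 1/2
The smallest same-type fraction is 1/3 at (3,5), which reduces to 1/3. Any threshold above that leaves this particle unsatisfied.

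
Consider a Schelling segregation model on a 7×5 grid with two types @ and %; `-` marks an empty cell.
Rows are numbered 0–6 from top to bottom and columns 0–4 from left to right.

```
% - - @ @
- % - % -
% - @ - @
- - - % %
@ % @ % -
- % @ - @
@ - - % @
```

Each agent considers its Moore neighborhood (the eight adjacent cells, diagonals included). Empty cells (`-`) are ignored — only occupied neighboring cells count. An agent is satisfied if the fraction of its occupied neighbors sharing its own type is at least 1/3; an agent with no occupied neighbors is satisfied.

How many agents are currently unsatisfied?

Row 0: (0,0)% 1/1 ✓ · (0,3)@ 1/2 ✓ · (0,4)@ 1/2 ✓
Row 1: (1,1)% 2/3 ✓ · (1,3)% 0/4 ✗
Row 2: (2,0)% 1/1 ✓ · (2,2)@ 0/3 ✗ · (2,4)@ 0/3 ✗
Row 3: (3,3)% 2/5 ✓ · (3,4)% 2/3 ✓
Row 4: (4,0)@ 0/2 ✗ · (4,1)% 1/4 ✗ · (4,2)@ 1/5 ✗ · (4,3)% 2/5 ✓
Row 5: (5,1)% 1/5 ✗ · (5,2)@ 1/5 ✗ · (5,4)@ 1/3 ✓
Row 6: (6,0)@ 0/1 ✗ · (6,3)% 0/3 ✗ · (6,4)@ 1/2 ✓
Unsatisfied: (1,3), (2,2), (2,4), (4,0), (4,1), (4,2), (5,1), (5,2), (6,0), (6,3) — 10 in total.

10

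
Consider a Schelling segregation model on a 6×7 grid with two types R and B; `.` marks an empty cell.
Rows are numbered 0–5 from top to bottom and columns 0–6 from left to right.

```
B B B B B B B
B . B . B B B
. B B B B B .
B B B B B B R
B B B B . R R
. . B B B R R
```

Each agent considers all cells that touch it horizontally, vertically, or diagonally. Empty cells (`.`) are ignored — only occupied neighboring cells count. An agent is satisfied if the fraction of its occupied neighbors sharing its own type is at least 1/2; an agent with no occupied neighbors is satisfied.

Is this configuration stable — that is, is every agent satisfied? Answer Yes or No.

(0,0)B 2/2 satisfied
(0,1)B 4/4 satisfied
(0,2)B 3/3 satisfied
(0,3)B 4/4 satisfied
(0,4)B 4/4 satisfied
(0,5)B 5/5 satisfied
(0,6)B 3/3 satisfied
(1,0)B 3/3 satisfied
(1,2)B 6/6 satisfied
(1,4)B 7/7 satisfied
(1,5)B 7/7 satisfied
(1,6)B 4/4 satisfied
(2,1)B 6/6 satisfied
(2,2)B 6/6 satisfied
(2,3)B 7/7 satisfied
(2,4)B 7/7 satisfied
(2,5)B 6/7 satisfied
(3,0)B 4/4 satisfied
(3,1)B 7/7 satisfied
(3,2)B 8/8 satisfied
(3,3)B 7/7 satisfied
(3,4)B 6/7 satisfied
(3,5)B 3/6 satisfied
(3,6)R 2/4 satisfied
(4,0)B 3/3 satisfied
(4,1)B 6/6 satisfied
(4,2)B 7/7 satisfied
(4,3)B 7/7 satisfied
(4,5)R 4/7 satisfied
(4,6)R 4/5 satisfied
(5,2)B 4/4 satisfied
(5,3)B 4/4 satisfied
(5,4)B 2/4 satisfied
(5,5)R 3/4 satisfied
(5,6)R 3/3 satisfied
All meet the threshold, so the configuration is stable.

Yes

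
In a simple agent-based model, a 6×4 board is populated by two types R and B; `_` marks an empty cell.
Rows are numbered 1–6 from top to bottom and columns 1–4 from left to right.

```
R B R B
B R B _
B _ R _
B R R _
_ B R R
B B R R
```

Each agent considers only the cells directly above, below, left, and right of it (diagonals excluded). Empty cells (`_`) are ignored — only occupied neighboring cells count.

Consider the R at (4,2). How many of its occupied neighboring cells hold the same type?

Occupied neighbors of (4,2): (5,2)=B, (4,1)=B, (4,3)=R.
Same type (R): 1 of 3.

1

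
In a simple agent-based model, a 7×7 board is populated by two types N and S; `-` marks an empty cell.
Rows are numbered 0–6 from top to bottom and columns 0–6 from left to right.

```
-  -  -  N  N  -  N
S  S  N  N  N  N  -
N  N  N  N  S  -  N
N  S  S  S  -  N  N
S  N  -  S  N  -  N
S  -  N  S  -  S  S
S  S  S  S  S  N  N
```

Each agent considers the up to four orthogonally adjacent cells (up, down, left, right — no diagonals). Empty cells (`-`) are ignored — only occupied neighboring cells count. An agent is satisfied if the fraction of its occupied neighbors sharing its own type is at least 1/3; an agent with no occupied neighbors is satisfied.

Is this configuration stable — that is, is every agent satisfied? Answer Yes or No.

Row 0: (0,3)N 2/2 ok · (0,4)N 2/2 ok · (0,6)N 0/0 ok
Row 1: (1,0)S 1/2 ok · (1,1)S 1/3 ok · (1,2)N 2/3 ok · (1,3)N 4/4 ok · (1,4)N 3/4 ok · (1,5)N 1/1 ok
Row 2: (2,0)N 2/3 ok · (2,1)N 2/4 ok · (2,2)N 3/4 ok · (2,3)N 2/4 ok · (2,4)S 0/2 unhappy · (2,6)N 1/1 ok
Row 3: (3,0)N 1/3 ok · (3,1)S 1/4 unhappy · (3,2)S 2/3 ok · (3,3)S 2/3 ok · (3,5)N 1/1 ok · (3,6)N 3/3 ok
Row 4: (4,0)S 1/3 ok · (4,1)N 0/2 unhappy · (4,3)S 2/3 ok · (4,4)N 0/1 unhappy · (4,6)N 1/2 ok
Row 5: (5,0)S 2/2 ok · (5,2)N 0/2 unhappy · (5,3)S 2/3 ok · (5,5)S 1/2 ok · (5,6)S 1/3 ok
Row 6: (6,0)S 2/2 ok · (6,1)S 2/2 ok · (6,2)S 2/3 ok · (6,3)S 3/3 ok · (6,4)S 1/2 ok · (6,5)N 1/3 ok · (6,6)N 1/2 ok
For instance (2,4) has only 0/2 same-type neighbors, below 1/3.

No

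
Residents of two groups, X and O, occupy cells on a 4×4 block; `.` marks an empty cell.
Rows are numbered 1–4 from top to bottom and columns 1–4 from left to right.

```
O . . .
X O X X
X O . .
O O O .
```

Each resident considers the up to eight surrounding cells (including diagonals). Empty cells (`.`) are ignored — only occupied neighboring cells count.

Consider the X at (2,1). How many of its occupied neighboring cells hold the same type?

1

Occupied neighbors of (2,1): (1,1)=O, (2,2)=O, (3,1)=X, (3,2)=O.
Same type (X): 1 of 4.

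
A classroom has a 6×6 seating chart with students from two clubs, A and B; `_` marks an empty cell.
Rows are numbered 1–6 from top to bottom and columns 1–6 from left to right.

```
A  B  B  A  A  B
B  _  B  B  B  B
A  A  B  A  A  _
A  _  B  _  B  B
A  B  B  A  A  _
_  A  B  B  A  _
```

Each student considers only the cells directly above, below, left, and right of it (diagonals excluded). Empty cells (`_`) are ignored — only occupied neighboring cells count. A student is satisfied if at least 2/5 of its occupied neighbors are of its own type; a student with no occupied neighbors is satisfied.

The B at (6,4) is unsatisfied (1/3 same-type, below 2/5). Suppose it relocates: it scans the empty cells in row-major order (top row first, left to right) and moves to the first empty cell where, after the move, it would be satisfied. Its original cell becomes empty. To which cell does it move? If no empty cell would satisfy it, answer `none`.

Vacating (6,4). Empty cells in order:
  (2,2): 3/4 same-type → satisfied — stop here.

(2,2)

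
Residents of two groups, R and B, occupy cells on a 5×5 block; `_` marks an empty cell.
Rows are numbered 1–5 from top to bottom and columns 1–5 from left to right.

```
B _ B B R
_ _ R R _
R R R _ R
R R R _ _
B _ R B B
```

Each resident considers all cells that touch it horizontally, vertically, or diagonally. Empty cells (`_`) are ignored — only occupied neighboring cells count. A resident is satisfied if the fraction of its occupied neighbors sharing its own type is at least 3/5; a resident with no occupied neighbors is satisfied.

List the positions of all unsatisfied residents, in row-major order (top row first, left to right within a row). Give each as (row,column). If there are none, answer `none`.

(1,3), (1,4), (1,5), (5,1), (5,4)

(1,1)B 0/0 ✓
(1,3)B 1/3 ✗
(1,4)B 1/4 ✗
(1,5)R 1/2 ✗
(2,3)R 3/5 ✓
(2,4)R 4/6 ✓
(3,1)R 3/3 ✓
(3,2)R 6/6 ✓
(3,3)R 5/5 ✓
(3,5)R 1/1 ✓
(4,1)R 3/4 ✓
(4,2)R 6/7 ✓
(4,3)R 4/5 ✓
(5,1)B 0/2 ✗
(5,3)R 2/3 ✓
(5,4)B 1/3 ✗
(5,5)B 1/1 ✓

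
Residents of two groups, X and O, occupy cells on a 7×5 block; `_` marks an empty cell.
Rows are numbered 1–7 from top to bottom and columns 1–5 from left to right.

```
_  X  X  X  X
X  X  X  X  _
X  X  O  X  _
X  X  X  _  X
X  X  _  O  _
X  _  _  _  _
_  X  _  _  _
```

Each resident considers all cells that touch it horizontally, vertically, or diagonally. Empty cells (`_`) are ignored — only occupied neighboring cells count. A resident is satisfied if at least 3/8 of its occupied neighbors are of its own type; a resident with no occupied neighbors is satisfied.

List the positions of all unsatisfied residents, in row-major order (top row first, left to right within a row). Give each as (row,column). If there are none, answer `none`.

Row 1: (1,2)X 4/4 satisfied · (1,3)X 5/5 satisfied · (1,4)X 4/4 satisfied · (1,5)X 2/2 satisfied
Row 2: (2,1)X 4/4 satisfied · (2,2)X 6/7 satisfied · (2,3)X 7/8 satisfied · (2,4)X 5/6 satisfied
Row 3: (3,1)X 5/5 satisfied · (3,2)X 7/8 satisfied · (3,3)O 0/7 not · (3,4)X 4/5 satisfied
Row 4: (4,1)X 5/5 satisfied · (4,2)X 6/7 satisfied · (4,3)X 4/6 satisfied · (4,5)X 1/2 satisfied
Row 5: (5,1)X 4/4 satisfied · (5,2)X 5/5 satisfied · (5,4)O 0/2 not
Row 6: (6,1)X 3/3 satisfied
Row 7: (7,2)X 1/1 satisfied

(3,3), (5,4)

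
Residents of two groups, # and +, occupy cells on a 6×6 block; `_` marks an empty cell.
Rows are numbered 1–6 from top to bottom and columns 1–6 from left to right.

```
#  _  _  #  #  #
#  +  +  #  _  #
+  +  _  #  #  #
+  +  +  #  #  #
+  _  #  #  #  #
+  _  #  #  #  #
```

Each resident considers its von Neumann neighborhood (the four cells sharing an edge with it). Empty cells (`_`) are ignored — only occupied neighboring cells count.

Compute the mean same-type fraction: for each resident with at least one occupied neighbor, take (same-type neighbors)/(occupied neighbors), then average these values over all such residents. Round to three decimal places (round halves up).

0.886

(1,1)# 1/1
(1,4)# 2/2
(1,5)# 2/2
(1,6)# 2/2
(2,1)# 1/3
(2,2)+ 2/3
(2,3)+ 1/2
(2,4)# 2/3
(2,6)# 2/2
(3,1)+ 2/3
(3,2)+ 3/3
(3,4)# 3/3
(3,5)# 3/3
(3,6)# 3/3
(4,1)+ 3/3
(4,2)+ 3/3
(4,3)+ 1/3
(4,4)# 3/4
(4,5)# 4/4
(4,6)# 3/3
(5,1)+ 2/2
(5,3)# 2/3
(5,4)# 4/4
(5,5)# 4/4
(5,6)# 3/3
(6,1)+ 1/1
(6,3)# 2/2
(6,4)# 3/3
(6,5)# 3/3
(6,6)# 2/2
Sum over 30 residents: 1/1 + 2/2 + 2/2 + 2/2 + 1/3 + 2/3 + 1/2 + 2/3 + 2/2 + 2/3 + 3/3 + 3/3 + 3/3 + 3/3 + 3/3 + 3/3 + 1/3 + 3/4 + 4/4 + 3/3 + 2/2 + 2/3 + 4/4 + 4/4 + 3/3 + 1/1 + 2/2 + 3/3 + 3/3 + 2/2 = 319/12; mean = 319/12 ÷ 30 = 319/360 = 0.886111… → 0.886.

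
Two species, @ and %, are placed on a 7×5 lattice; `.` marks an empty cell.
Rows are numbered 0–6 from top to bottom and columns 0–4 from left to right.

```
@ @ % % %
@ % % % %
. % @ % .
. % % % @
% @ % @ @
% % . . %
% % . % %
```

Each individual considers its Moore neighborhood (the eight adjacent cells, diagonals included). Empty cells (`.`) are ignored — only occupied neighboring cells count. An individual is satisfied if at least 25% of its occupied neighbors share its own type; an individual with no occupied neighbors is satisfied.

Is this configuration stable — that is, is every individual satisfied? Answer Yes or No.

(0,0)@ 2/3 ok
(0,1)@ 2/5 ok
(0,2)% 4/5 ok
(0,3)% 5/5 ok
(0,4)% 3/3 ok
(1,0)@ 2/4 ok
(1,1)% 3/7 ok
(1,2)% 6/8 ok
(1,3)% 6/7 ok
(1,4)% 4/4 ok
(2,1)% 4/6 ok
(2,2)@ 0/8 unhappy
(2,3)% 5/7 ok
(3,1)% 4/6 ok
(3,2)% 5/8 ok
(3,3)% 3/7 ok
(3,4)@ 2/4 ok
(4,0)% 3/4 ok
(4,1)@ 0/6 unhappy
(4,2)% 4/6 ok
(4,3)@ 2/6 ok
(4,4)@ 2/4 ok
(5,0)% 4/5 ok
(5,1)% 5/6 ok
(5,4)% 2/4 ok
(6,0)% 3/3 ok
(6,1)% 3/3 ok
(6,3)% 2/2 ok
(6,4)% 2/2 ok
For instance (2,2) has only 0/8 same-type neighbors, below 1/4.

No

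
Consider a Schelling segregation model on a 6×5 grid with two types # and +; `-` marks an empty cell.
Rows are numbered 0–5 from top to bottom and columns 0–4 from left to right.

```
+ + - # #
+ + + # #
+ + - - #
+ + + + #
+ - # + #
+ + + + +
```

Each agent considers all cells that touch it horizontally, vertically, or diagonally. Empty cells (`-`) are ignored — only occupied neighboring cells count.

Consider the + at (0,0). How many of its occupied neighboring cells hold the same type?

Occupied neighbors of (0,0): (0,1)=+, (1,0)=+, (1,1)=+.
Same type (+): 3 of 3.

3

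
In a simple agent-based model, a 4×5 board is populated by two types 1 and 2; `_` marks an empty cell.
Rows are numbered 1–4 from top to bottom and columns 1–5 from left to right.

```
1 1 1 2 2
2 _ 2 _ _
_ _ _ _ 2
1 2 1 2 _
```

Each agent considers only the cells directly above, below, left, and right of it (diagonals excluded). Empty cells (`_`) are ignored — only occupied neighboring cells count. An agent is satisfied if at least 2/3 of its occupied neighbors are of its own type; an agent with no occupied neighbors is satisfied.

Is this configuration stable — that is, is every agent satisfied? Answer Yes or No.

Row 1: (1,1)1 1/2 unhappy · (1,2)1 2/2 ok · (1,3)1 1/3 unhappy · (1,4)2 1/2 unhappy · (1,5)2 1/1 ok
Row 2: (2,1)2 0/1 unhappy · (2,3)2 0/1 unhappy
Row 3: (3,5)2 0/0 ok
Row 4: (4,1)1 0/1 unhappy · (4,2)2 0/2 unhappy · (4,3)1 0/2 unhappy · (4,4)2 0/1 unhappy
For instance (1,1) has only 1/2 same-type neighbors, below 2/3.

No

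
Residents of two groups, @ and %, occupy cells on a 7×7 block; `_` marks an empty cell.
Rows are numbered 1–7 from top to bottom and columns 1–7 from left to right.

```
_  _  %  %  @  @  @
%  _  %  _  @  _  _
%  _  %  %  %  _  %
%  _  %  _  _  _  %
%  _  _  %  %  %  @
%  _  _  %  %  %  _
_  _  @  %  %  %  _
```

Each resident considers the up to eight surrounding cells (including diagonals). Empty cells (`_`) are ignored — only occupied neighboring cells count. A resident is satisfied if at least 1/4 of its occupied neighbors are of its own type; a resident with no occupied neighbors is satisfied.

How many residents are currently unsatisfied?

Row 1: (1,3)% 2/2 ok · (1,4)% 2/4 ok · (1,5)@ 2/3 ok · (1,6)@ 3/3 ok · (1,7)@ 1/1 ok
Row 2: (2,1)% 1/1 ok · (2,3)% 4/4 ok · (2,5)@ 2/5 ok
Row 3: (3,1)% 2/2 ok · (3,3)% 3/3 ok · (3,4)% 4/5 ok · (3,5)% 1/2 ok · (3,7)% 1/1 ok
Row 4: (4,1)% 2/2 ok · (4,3)% 3/3 ok · (4,7)% 2/3 ok
Row 5: (5,1)% 2/2 ok · (5,4)% 4/4 ok · (5,5)% 5/5 ok · (5,6)% 4/5 ok · (5,7)@ 0/3 unhappy
Row 6: (6,1)% 1/1 ok · (6,4)% 5/6 ok · (6,5)% 8/8 ok · (6,6)% 5/6 ok
Row 7: (7,3)@ 0/2 unhappy · (7,4)% 3/4 ok · (7,5)% 5/5 ok · (7,6)% 3/3 ok
Unsatisfied: (5,7), (7,3) — 2 in total.

2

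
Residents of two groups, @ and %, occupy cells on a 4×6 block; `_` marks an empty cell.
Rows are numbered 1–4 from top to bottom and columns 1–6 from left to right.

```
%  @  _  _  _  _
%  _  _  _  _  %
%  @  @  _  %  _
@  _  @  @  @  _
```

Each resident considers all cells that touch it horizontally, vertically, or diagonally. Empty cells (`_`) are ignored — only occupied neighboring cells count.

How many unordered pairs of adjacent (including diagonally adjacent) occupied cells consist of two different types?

Scan each occupied cell's neighbors to the right and below (and the two forward diagonals) so each pair is counted once.
Row 1: %(1,1)–@(1,2)≠ %(1,1)–%(2,1)= @(1,2)–%(2,1)≠  → 2/3 unlike.
Row 2: %(2,1)–%(3,1)= %(2,1)–@(3,2)≠ %(2,6)–%(3,5)=  → 1/3 unlike.
Row 3: %(3,1)–@(3,2)≠ %(3,1)–@(4,1)≠ @(3,2)–@(3,3)= @(3,2)–@(4,3)= @(3,2)–@(4,1)= @(3,3)–@(4,3)= @(3,3)–@(4,4)= %(3,5)–@(4,5)≠ %(3,5)–@(4,4)≠  → 4/9 unlike.
Row 4: @(4,3)–@(4,4)= @(4,4)–@(4,5)=  → 0/2 unlike.
Total adjacent occupied pairs: 17; unlike-type pairs: 7.

7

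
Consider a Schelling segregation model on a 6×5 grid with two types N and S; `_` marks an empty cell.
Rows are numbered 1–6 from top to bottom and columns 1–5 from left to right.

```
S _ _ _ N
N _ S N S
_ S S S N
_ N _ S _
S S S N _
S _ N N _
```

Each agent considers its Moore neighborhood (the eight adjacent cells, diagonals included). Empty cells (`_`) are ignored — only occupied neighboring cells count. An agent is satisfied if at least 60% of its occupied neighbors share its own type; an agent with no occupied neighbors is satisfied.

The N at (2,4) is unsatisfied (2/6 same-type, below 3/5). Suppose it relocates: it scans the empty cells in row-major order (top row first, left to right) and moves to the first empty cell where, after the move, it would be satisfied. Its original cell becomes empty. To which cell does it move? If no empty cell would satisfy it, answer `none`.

Vacating (2,4). Empty cells in order:
  (1,2): 1/3 same-type → still unsatisfied.
  (1,3): 0/1 same-type → still unsatisfied.
  (1,4): 1/3 same-type → still unsatisfied.
  (2,2): 1/5 same-type → still unsatisfied.
  (3,1): 2/3 same-type → satisfied — stop here.

(3,1)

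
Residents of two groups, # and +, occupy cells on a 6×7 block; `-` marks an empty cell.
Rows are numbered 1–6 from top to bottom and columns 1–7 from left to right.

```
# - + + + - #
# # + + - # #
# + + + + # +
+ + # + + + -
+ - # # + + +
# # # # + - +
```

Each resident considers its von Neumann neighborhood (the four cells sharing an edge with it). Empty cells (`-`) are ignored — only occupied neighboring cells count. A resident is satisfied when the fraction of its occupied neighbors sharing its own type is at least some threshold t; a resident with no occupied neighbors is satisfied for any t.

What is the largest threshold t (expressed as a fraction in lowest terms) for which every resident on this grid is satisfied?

Row 1: (1,1)# 1/1 · (1,3)+ 2/2 · (1,4)+ 3/3 · (1,5)+ 1/1 · (1,7)# 1/1
Row 2: (2,1)# 3/3 · (2,2)# 1/3 · (2,3)+ 3/4 · (2,4)+ 3/3 · (2,6)# 2/2 · (2,7)# 2/3
Row 3: (3,1)# 1/3 · (3,2)+ 2/4 · (3,3)+ 3/4 · (3,4)+ 4/4 · (3,5)+ 2/3 · (3,6)# 1/4 · (3,7)+ 0/2
Row 4: (4,1)+ 2/3 · (4,2)+ 2/3 · (4,3)# 1/4 · (4,4)+ 2/4 · (4,5)+ 4/4 · (4,6)+ 2/3
Row 5: (5,1)+ 1/2 · (5,3)# 3/3 · (5,4)# 2/4 · (5,5)+ 3/4 · (5,6)+ 3/3 · (5,7)+ 2/2
Row 6: (6,1)# 1/2 · (6,2)# 2/2 · (6,3)# 3/3 · (6,4)# 2/3 · (6,5)+ 1/2 · (6,7)+ 1/1
The smallest same-type fraction is 0/2 at (3,7), which reduces to 0/1. Any threshold above that leaves this resident unsatisfied.

0/1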